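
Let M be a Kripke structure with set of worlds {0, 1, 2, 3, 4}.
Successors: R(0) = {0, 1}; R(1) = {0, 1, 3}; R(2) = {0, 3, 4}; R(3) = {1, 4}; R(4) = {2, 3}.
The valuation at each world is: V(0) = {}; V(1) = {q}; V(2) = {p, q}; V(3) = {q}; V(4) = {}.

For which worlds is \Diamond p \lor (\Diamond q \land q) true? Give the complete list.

1, 2, 3, 4

Recall that \Diamond ψ holds at a world iff ψ holds at some accessible world.
Let φ = \Diamond p \lor (\Diamond q \land q). Evaluate φ at each world:
  0 (successors {0, 1}): φ is false.
  1 (successors {0, 1, 3}): φ is true.
  2 (successors {0, 3, 4}): φ is true.
  3 (successors {1, 4}): φ is true.
  4 (successors {2, 3}): φ is true.
For instance, at 0:
  At 0: \Diamond p is false, \Diamond q \land q is false, so \Diamond p \lor (\Diamond q \land q) is false.
    At 0: \Diamond p requires p at some successor in {0, 1}.
      At 0: p is false.
      At 1: p is false.
    So \Diamond p is false at 0.
    At 0: \Diamond q is true, q is false, so \Diamond q \land q is false.
      At 0: \Diamond q requires q at some successor in {0, 1}.
        q holds at 1, so \Diamond q is true at 0.
Satisfying worlds: {1, 2, 3, 4}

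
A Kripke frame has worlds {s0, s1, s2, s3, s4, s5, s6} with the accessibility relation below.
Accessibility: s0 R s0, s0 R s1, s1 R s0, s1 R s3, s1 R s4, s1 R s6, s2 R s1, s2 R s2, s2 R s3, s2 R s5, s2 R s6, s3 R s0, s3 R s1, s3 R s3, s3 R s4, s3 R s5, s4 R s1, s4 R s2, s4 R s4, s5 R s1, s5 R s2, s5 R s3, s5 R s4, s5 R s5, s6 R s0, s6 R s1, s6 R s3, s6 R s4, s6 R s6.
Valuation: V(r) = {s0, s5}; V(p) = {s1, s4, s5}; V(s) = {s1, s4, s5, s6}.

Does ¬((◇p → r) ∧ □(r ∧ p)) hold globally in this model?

Let φ = ¬((◇p → r) ∧ □(r ∧ p)). Evaluate φ at each world:
  s0 (successors {s0, s1}): φ is true.
  s1 (successors {s0, s3, s4, s6}): φ is true.
  s2 (successors {s1, s2, s3, s5, s6}): φ is true.
  s3 (successors {s0, s1, s3, s4, s5}): φ is true.
  s4 (successors {s1, s2, s4}): φ is true.
  s5 (successors {s1, s2, s3, s4, s5}): φ is true.
  s6 (successors {s0, s1, s3, s4, s6}): φ is true.
For instance, at s4:
  At s4: (◇p → r) ∧ □(r ∧ p) is false, so ¬((◇p → r) ∧ □(r ∧ p)) is true.
    At s4: ◇p → r is false, □(r ∧ p) is false, so (◇p → r) ∧ □(r ∧ p) is false.
      At s4: ◇p is true, r is false, so ◇p → r is false.
      At s4: □(r ∧ p) requires r ∧ p at every successor {s1, s2, s4}.
        r ∧ p fails at s1, so □(r ∧ p) is false at s4.

Yes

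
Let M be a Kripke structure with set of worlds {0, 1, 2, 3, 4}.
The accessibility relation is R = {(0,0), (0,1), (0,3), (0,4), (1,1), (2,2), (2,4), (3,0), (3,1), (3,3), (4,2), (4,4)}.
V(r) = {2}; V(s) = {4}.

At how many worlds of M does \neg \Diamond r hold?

Let φ = \neg \Diamond r. Evaluate φ at each world:
  0 (successors {0, 1, 3, 4}): φ is true.
  1 (successors {1}): φ is true.
  2 (successors {2, 4}): φ is false.
  3 (successors {0, 1, 3}): φ is true.
  4 (successors {2, 4}): φ is false.
For instance, at 3:
  At 3: \Diamond r is false, so \neg \Diamond r is true.
    At 3: \Diamond r requires r at some successor in {0, 1, 3}.
      At 0: r is false.
      At 1: r is false.
      At 3: r is false.
    So \Diamond r is false at 3.
Satisfying worlds: {0, 1, 3}

3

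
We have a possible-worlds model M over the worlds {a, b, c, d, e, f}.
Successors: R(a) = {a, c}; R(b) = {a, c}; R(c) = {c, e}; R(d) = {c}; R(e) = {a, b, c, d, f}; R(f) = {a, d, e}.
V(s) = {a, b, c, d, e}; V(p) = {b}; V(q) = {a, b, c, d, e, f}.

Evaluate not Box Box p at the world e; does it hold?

Yes

At e: Box Box p is false, so not Box Box p is true.
  At e: Box Box p requires Box p at every successor {a, b, c, d, f}.
    Box p fails at a, so Box Box p is false at e.
      At a: Box p requires p at every successor {a, c}.
        p fails at a, so Box p is false at a.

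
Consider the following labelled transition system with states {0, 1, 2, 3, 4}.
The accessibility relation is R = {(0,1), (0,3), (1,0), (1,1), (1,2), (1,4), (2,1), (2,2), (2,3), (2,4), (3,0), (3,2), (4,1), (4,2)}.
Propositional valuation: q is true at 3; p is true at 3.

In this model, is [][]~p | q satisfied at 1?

Recall that []ψ holds at a world iff ψ holds at every accessible world, and <>ψ holds iff ψ holds at some accessible world.
At 1: [][]~p is false, q is false, so [][]~p | q is false.
  At 1: [][]~p requires []~p at every successor {0, 1, 2, 4}.
    []~p fails at 0, so [][]~p is false at 1.
      At 0: []~p requires ~p at every successor {1, 3}.
        ~p fails at 3, so []~p is false at 0.

No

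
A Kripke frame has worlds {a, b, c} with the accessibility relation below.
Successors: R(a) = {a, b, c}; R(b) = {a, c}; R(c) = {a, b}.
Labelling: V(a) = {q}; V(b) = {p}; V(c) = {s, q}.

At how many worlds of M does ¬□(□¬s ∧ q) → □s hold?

Recall that □ψ holds at a world iff ψ holds at every accessible world, and ◇ψ holds iff ψ holds at some accessible world.
Let φ = ¬□(□¬s ∧ q) → □s. Evaluate φ at each world:
  a (successors {a, b, c}): φ is false.
  b (successors {a, c}): φ is false.
  c (successors {a, b}): φ is false.
For instance, at b:
  At b: ¬□(□¬s ∧ q) is true, □s is false, so ¬□(□¬s ∧ q) → □s is false.
    At b: □(□¬s ∧ q) is false, so ¬□(□¬s ∧ q) is true.
      At b: □(□¬s ∧ q) requires □¬s ∧ q at every successor {a, c}.
        □¬s ∧ q fails at a, so □(□¬s ∧ q) is false at b.
    At b: □s requires s at every successor {a, c}.
      s fails at a, so □s is false at b.
Satisfying worlds: none.

0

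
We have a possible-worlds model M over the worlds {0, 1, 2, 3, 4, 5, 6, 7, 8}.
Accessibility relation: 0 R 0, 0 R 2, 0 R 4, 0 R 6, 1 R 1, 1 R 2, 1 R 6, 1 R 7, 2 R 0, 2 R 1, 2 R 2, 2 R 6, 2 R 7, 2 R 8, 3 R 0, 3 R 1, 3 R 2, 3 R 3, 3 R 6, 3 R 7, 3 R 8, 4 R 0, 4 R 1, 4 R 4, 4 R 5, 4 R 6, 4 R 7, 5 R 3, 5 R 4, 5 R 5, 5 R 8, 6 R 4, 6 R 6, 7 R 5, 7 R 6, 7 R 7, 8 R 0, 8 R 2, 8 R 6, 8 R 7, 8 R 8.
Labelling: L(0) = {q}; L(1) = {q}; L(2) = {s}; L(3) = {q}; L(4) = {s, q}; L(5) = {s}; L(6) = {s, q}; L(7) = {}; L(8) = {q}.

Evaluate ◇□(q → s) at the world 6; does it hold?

Yes

Recall that □ψ holds at a world iff ψ holds at every accessible world, and ◇ψ holds iff ψ holds at some accessible world.
At 6: ◇□(q → s) requires □(q → s) at some successor in {4, 6}.
  □(q → s) holds at 6, so ◇□(q → s) is true at 6.
    At 6: □(q → s) requires q → s at every successor {4, 6}.
      At 4: q → s is true.
      At 6: q → s is true.
    So □(q → s) is true at 6.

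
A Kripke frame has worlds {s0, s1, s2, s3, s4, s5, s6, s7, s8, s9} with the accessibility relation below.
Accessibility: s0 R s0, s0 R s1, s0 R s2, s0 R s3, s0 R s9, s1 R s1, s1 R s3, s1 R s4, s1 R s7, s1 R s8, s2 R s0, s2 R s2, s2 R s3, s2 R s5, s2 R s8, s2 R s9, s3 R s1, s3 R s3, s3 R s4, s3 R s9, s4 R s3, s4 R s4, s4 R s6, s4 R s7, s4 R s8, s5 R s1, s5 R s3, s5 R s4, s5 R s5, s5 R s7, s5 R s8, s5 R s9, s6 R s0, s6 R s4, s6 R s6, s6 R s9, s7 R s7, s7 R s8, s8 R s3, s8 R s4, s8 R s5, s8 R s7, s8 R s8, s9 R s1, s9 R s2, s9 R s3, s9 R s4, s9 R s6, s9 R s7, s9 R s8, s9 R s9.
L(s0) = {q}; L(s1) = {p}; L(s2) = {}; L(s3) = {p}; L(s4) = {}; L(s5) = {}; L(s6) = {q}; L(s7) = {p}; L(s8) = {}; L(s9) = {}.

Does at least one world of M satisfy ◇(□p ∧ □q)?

No

Recall that □ψ holds at a world iff ψ holds at every accessible world, and ◇ψ holds iff ψ holds at some accessible world.
Let φ = ◇(□p ∧ □q). Evaluate φ at each world:
  s0 (successors {s0, s1, s2, s3, s9}): φ is false.
  s1 (successors {s1, s3, s4, s7, s8}): φ is false.
  s2 (successors {s0, s2, s3, s5, s8, s9}): φ is false.
  s3 (successors {s1, s3, s4, s9}): φ is false.
  s4 (successors {s3, s4, s6, s7, s8}): φ is false.
  s5 (successors {s1, s3, s4, s5, s7, s8, s9}): φ is false.
  s6 (successors {s0, s4, s6, s9}): φ is false.
  s7 (successors {s7, s8}): φ is false.
  s8 (successors {s3, s4, s5, s7, s8}): φ is false.
  s9 (successors {s1, s2, s3, s4, s6, s7, s8, s9}): φ is false.
For instance, at s8:
  At s8: ◇(□p ∧ □q) requires □p ∧ □q at some successor in {s3, s4, s5, s7, s8}.
    At s3: □p ∧ □q is false.
    At s4: □p ∧ □q is false.
    At s5: □p ∧ □q is false.
    At s7: □p ∧ □q is false.
    At s8: □p ∧ □q is false.
  So ◇(□p ∧ □q) is false at s8.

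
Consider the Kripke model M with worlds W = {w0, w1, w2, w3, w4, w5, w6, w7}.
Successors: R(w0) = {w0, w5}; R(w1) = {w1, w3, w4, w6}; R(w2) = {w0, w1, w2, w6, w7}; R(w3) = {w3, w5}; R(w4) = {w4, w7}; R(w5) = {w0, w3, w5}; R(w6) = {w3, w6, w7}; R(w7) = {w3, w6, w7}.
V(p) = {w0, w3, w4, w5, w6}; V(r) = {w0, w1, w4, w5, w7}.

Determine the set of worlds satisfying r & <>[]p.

w0, w1, w5, w7

Let φ = r & <>[]p. Evaluate φ at each world:
  w0 (successors {w0, w5}): φ is true.
  w1 (successors {w1, w3, w4, w6}): φ is true.
  w2 (successors {w0, w1, w2, w6, w7}): φ is false.
  w3 (successors {w3, w5}): φ is false.
  w4 (successors {w4, w7}): φ is false.
  w5 (successors {w0, w3, w5}): φ is true.
  w6 (successors {w3, w6, w7}): φ is false.
  w7 (successors {w3, w6, w7}): φ is true.
For instance, at w5:
  At w5: r is true, <>[]p is true, so r & <>[]p is true.
    At w5: <>[]p requires []p at some successor in {w0, w3, w5}.
      []p holds at w0, so <>[]p is true at w5.
Satisfying worlds: {w0, w1, w5, w7}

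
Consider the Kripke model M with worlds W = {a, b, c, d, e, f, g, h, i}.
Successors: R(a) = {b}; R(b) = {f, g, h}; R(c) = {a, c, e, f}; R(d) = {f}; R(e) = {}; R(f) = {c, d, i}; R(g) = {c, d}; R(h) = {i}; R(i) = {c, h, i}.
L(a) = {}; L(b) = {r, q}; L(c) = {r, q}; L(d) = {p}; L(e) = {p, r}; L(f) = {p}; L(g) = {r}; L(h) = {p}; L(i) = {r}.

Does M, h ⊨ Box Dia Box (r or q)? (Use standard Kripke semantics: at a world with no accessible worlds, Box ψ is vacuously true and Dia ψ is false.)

Yes

At h: Box Dia Box (r or q) requires Dia Box (r or q) at every successor {i}.
    At i: Dia Box (r or q) requires Box (r or q) at some successor in {c, h, i}.
      Box (r or q) holds at h, so Dia Box (r or q) is true at i.
So Box Dia Box (r or q) is true at h.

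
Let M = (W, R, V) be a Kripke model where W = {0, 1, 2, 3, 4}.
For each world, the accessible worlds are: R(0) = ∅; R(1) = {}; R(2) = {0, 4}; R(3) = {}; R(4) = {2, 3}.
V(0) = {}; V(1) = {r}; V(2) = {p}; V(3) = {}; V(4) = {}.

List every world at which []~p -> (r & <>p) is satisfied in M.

Recall that []ψ holds at a world iff ψ holds at every accessible world, and <>ψ holds iff ψ holds at some accessible world.
Let φ = []~p -> (r & <>p). Evaluate φ at each world:
  0 (successors ∅): φ is false.
  1 (successors ∅): φ is false.
  2 (successors {0, 4}): φ is false.
  3 (successors ∅): φ is false.
  4 (successors {2, 3}): φ is true.
For instance, at 4:
  At 4: []~p is false, r & <>p is false, so []~p -> (r & <>p) is true.
    At 4: []~p requires ~p at every successor {2, 3}.
      ~p fails at 2, so []~p is false at 4.
    At 4: r is false, <>p is true, so r & <>p is false.
      At 4: <>p requires p at some successor in {2, 3}.
        p holds at 2, so <>p is true at 4.
Satisfying worlds: {4}

4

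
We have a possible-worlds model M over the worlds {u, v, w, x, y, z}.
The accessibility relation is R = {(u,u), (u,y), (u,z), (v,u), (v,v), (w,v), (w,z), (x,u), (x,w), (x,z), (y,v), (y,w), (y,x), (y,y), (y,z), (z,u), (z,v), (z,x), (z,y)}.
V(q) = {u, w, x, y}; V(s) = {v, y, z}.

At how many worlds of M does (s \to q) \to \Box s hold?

3

Let φ = (s \to q) \to \Box s. Evaluate φ at each world:
  u (successors {u, y, z}): φ is false.
  v (successors {u, v}): φ is true.
  w (successors {v, z}): φ is true.
  x (successors {u, w, z}): φ is false.
  y (successors {v, w, x, y, z}): φ is false.
  z (successors {u, v, x, y}): φ is true.
For instance, at u:
  At u: s \to q is true, \Box s is false, so (s \to q) \to \Box s is false.
    At u: \Box s requires s at every successor {u, y, z}.
      s fails at u, so \Box s is false at u.
Satisfying worlds: {v, w, z}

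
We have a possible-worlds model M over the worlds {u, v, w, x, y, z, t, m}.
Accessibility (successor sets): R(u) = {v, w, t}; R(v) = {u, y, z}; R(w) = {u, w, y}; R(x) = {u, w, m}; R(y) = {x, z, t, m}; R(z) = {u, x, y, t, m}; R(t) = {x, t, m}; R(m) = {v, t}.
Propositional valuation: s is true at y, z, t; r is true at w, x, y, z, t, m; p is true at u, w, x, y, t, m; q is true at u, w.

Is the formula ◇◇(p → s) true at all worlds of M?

Yes

Let φ = ◇◇(p → s). Evaluate φ at each world:
  u (successors {v, w, t}): φ is true.
  v (successors {u, y, z}): φ is true.
  w (successors {u, w, y}): φ is true.
  x (successors {u, w, m}): φ is true.
  y (successors {x, z, t, m}): φ is true.
  z (successors {u, x, y, t, m}): φ is true.
  t (successors {x, t, m}): φ is true.
  m (successors {v, t}): φ is true.
For instance, at v:
  At v: ◇◇(p → s) requires ◇(p → s) at some successor in {u, y, z}.
    ◇(p → s) holds at u, so ◇◇(p → s) is true at v.
      At u: ◇(p → s) requires p → s at some successor in {v, w, t}.
        p → s holds at v, so ◇(p → s) is true at u.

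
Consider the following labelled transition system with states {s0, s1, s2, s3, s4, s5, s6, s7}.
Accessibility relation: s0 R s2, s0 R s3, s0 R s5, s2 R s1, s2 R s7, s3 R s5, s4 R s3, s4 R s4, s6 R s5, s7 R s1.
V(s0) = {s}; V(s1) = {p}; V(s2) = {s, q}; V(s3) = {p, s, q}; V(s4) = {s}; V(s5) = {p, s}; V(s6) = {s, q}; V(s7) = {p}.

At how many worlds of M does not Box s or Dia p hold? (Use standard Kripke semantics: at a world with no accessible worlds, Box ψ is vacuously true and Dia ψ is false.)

6

Let φ = not Box s or Dia p. Evaluate φ at each world:
  s0 (successors {s2, s3, s5}): φ is true.
  s1 (successors ∅): φ is false.
  s2 (successors {s1, s7}): φ is true.
  s3 (successors {s5}): φ is true.
  s4 (successors {s3, s4}): φ is true.
  s5 (successors ∅): φ is false.
  s6 (successors {s5}): φ is true.
  s7 (successors {s1}): φ is true.
For instance, at s2:
  At s2: not Box s is true, Dia p is true, so not Box s or Dia p is true.
    At s2: Box s is false, so not Box s is true.
      At s2: Box s requires s at every successor {s1, s7}.
        s fails at s1, so Box s is false at s2.
    At s2: Dia p requires p at some successor in {s1, s7}.
      p holds at s1, so Dia p is true at s2.
Satisfying worlds: {s0, s2, s3, s4, s6, s7}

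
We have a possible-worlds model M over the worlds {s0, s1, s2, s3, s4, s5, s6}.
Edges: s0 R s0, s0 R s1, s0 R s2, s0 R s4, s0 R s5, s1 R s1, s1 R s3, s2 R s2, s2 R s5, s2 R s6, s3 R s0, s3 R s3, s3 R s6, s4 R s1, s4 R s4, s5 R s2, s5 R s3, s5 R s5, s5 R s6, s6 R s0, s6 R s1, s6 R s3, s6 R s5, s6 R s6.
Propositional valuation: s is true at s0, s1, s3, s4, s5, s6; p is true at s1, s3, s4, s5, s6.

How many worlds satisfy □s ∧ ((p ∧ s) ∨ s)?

Let φ = □s ∧ ((p ∧ s) ∨ s). Evaluate φ at each world:
  s0 (successors {s0, s1, s2, s4, s5}): φ is false.
  s1 (successors {s1, s3}): φ is true.
  s2 (successors {s2, s5, s6}): φ is false.
  s3 (successors {s0, s3, s6}): φ is true.
  s4 (successors {s1, s4}): φ is true.
  s5 (successors {s2, s3, s5, s6}): φ is false.
  s6 (successors {s0, s1, s3, s5, s6}): φ is true.
For instance, at s1:
  At s1: □s is true, (p ∧ s) ∨ s is true, so □s ∧ ((p ∧ s) ∨ s) is true.
    At s1: □s requires s at every successor {s1, s3}.
      At s1: s is true.
      At s3: s is true.
    So □s is true at s1.
Satisfying worlds: {s1, s3, s4, s6}

4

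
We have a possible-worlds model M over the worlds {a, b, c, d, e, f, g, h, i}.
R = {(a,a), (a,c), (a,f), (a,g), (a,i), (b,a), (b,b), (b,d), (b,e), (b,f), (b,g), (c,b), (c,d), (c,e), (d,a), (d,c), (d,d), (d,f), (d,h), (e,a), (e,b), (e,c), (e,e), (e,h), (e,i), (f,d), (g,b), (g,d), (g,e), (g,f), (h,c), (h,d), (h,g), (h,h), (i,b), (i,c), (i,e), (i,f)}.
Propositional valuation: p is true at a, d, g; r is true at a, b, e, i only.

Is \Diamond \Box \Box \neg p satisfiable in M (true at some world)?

Let φ = \Diamond \Box \Box \neg p. Evaluate φ at each world:
  a (successors {a, c, f, g, i}): φ is false.
  b (successors {a, b, d, e, f, g}): φ is false.
  c (successors {b, d, e}): φ is false.
  d (successors {a, c, d, f, h}): φ is false.
  e (successors {a, b, c, e, h, i}): φ is false.
  f (successors {d}): φ is false.
  g (successors {b, d, e, f}): φ is false.
  h (successors {c, d, g, h}): φ is false.
  i (successors {b, c, e, f}): φ is false.
For instance, at f:
  At f: \Diamond \Box \Box \neg p requires \Box \Box \neg p at some successor in {d}.
    At d: \Box \Box \neg p is false.
  So \Diamond \Box \Box \neg p is false at f.

No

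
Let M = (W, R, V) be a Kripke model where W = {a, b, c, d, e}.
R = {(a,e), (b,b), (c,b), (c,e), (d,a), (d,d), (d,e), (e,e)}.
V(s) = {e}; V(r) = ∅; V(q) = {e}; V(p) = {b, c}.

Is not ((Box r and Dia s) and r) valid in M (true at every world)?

Yes

Recall that Box ψ holds at a world iff ψ holds at every accessible world, and Dia ψ holds iff ψ holds at some accessible world.
Let φ = not ((Box r and Dia s) and r). Evaluate φ at each world:
  a (successors {e}): φ is true.
  b (successors {b}): φ is true.
  c (successors {b, e}): φ is true.
  d (successors {a, d, e}): φ is true.
  e (successors {e}): φ is true.
For instance, at c:
  At c: (Box r and Dia s) and r is false, so not ((Box r and Dia s) and r) is true.
    At c: Box r and Dia s is false, r is false, so (Box r and Dia s) and r is false.
      At c: Box r is false, Dia s is true, so Box r and Dia s is false.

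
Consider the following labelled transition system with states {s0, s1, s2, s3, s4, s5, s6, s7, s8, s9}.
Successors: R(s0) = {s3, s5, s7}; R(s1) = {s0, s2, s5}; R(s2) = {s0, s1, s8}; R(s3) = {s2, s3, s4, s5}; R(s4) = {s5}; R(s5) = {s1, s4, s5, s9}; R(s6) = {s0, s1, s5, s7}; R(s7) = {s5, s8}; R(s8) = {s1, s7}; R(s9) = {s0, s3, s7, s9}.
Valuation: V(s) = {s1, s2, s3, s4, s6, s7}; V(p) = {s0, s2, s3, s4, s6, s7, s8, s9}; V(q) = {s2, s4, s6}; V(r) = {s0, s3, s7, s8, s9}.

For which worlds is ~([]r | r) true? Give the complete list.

Let φ = ~([]r | r). Evaluate φ at each world:
  s0 (successors {s3, s5, s7}): φ is false.
  s1 (successors {s0, s2, s5}): φ is true.
  s2 (successors {s0, s1, s8}): φ is true.
  s3 (successors {s2, s3, s4, s5}): φ is false.
  s4 (successors {s5}): φ is true.
  s5 (successors {s1, s4, s5, s9}): φ is true.
  s6 (successors {s0, s1, s5, s7}): φ is true.
  s7 (successors {s5, s8}): φ is false.
  s8 (successors {s1, s7}): φ is false.
  s9 (successors {s0, s3, s7, s9}): φ is false.
For instance, at s6:
  At s6: []r | r is false, so ~([]r | r) is true.
    At s6: []r is false, r is false, so []r | r is false.
      At s6: []r requires r at every successor {s0, s1, s5, s7}.
        r fails at s1, so []r is false at s6.
Satisfying worlds: {s1, s2, s4, s5, s6}

s1, s2, s4, s5, s6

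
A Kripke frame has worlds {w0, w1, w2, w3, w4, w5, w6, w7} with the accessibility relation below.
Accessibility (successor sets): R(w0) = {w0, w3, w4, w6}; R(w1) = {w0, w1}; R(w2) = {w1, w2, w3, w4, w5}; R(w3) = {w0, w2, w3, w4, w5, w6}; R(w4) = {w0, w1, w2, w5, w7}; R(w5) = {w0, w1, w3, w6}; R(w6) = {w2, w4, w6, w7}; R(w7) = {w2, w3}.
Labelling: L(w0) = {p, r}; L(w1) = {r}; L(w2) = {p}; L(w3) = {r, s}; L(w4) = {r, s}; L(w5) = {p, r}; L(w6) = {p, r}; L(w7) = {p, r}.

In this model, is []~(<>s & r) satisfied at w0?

At w0: []~(<>s & r) requires ~(<>s & r) at every successor {w0, w3, w4, w6}.
  ~(<>s & r) fails at w0, so []~(<>s & r) is false at w0.
    At w0: <>s & r is true, so ~(<>s & r) is false.
      At w0: <>s is true, r is true, so <>s & r is true.

No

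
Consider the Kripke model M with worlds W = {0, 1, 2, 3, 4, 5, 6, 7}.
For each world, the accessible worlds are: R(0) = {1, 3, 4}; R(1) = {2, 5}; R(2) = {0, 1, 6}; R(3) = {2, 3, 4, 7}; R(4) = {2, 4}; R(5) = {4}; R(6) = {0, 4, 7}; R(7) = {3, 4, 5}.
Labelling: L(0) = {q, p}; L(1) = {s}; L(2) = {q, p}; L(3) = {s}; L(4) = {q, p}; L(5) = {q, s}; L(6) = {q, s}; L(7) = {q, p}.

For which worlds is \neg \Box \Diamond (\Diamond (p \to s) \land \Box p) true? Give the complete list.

0, 1, 2, 3, 4, 5, 6, 7

Let φ = \neg \Box \Diamond (\Diamond (p \to s) \land \Box p). Evaluate φ at each world:
  0 (successors {1, 3, 4}): φ is true.
  1 (successors {2, 5}): φ is true.
  2 (successors {0, 1, 6}): φ is true.
  3 (successors {2, 3, 4, 7}): φ is true.
  4 (successors {2, 4}): φ is true.
  5 (successors {4}): φ is true.
  6 (successors {0, 4, 7}): φ is true.
  7 (successors {3, 4, 5}): φ is true.
For instance, at 0:
  At 0: \Box \Diamond (\Diamond (p \to s) \land \Box p) is false, so \neg \Box \Diamond (\Diamond (p \to s) \land \Box p) is true.
    At 0: \Box \Diamond (\Diamond (p \to s) \land \Box p) requires \Diamond (\Diamond (p \to s) \land \Box p) at every successor {1, 3, 4}.
      \Diamond (\Diamond (p \to s) \land \Box p) fails at 1, so \Box \Diamond (\Diamond (p \to s) \land \Box p) is false at 0.
Satisfying worlds: {0, 1, 2, 3, 4, 5, 6, 7}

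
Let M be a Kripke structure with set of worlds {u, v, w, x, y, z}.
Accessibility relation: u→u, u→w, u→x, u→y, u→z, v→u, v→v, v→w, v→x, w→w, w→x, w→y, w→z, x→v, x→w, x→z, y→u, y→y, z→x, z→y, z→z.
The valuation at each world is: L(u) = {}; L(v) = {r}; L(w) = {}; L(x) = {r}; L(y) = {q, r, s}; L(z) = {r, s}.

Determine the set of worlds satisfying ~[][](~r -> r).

u, v, w, x, y, z

Let φ = ~[][](~r -> r). Evaluate φ at each world:
  u (successors {u, w, x, y, z}): φ is true.
  v (successors {u, v, w, x}): φ is true.
  w (successors {w, x, y, z}): φ is true.
  x (successors {v, w, z}): φ is true.
  y (successors {u, y}): φ is true.
  z (successors {x, y, z}): φ is true.
For instance, at v:
  At v: [][](~r -> r) is false, so ~[][](~r -> r) is true.
    At v: [][](~r -> r) requires [](~r -> r) at every successor {u, v, w, x}.
      [](~r -> r) fails at u, so [][](~r -> r) is false at v.
Satisfying worlds: {u, v, w, x, y, z}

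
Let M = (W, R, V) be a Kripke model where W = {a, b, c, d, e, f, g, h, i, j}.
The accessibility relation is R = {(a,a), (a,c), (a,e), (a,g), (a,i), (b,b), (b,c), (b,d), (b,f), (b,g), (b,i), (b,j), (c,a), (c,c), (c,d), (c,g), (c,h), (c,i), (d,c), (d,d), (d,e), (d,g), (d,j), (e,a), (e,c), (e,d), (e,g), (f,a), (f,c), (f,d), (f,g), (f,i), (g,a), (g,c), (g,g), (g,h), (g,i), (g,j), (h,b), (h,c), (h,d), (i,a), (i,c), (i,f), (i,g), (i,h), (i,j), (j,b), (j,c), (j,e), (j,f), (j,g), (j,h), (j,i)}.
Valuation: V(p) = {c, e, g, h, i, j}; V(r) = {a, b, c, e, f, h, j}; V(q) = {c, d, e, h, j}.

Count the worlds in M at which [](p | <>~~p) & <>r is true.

10

Let φ = [](p | <>~~p) & <>r. Evaluate φ at each world:
  a (successors {a, c, e, g, i}): φ is true.
  b (successors {b, c, d, f, g, i, j}): φ is true.
  c (successors {a, c, d, g, h, i}): φ is true.
  d (successors {c, d, e, g, j}): φ is true.
  e (successors {a, c, d, g}): φ is true.
  f (successors {a, c, d, g, i}): φ is true.
  g (successors {a, c, g, h, i, j}): φ is true.
  h (successors {b, c, d}): φ is true.
  i (successors {a, c, f, g, h, j}): φ is true.
  j (successors {b, c, e, f, g, h, i}): φ is true.
For instance, at a:
  At a: [](p | <>~~p) is true, <>r is true, so [](p | <>~~p) & <>r is true.
    At a: [](p | <>~~p) requires p | <>~~p at every successor {a, c, e, g, i}.
      At a: p | <>~~p is true.
      At c: p | <>~~p is true.
      At e: p | <>~~p is true.
      At g: p | <>~~p is true.
      At i: p | <>~~p is true.
    So [](p | <>~~p) is true at a.
    At a: <>r requires r at some successor in {a, c, e, g, i}.
      r holds at a, so <>r is true at a.
Satisfying worlds: {a, b, c, d, e, f, g, h, i, j}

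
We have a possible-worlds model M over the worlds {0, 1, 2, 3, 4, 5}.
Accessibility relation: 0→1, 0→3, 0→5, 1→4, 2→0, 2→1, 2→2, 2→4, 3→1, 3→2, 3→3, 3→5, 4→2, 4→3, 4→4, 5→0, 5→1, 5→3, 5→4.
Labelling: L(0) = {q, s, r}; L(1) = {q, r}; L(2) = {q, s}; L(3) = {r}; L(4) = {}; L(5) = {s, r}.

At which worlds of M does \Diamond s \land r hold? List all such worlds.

0, 3, 5

Let φ = \Diamond s \land r. Evaluate φ at each world:
  0 (successors {1, 3, 5}): φ is true.
  1 (successors {4}): φ is false.
  2 (successors {0, 1, 2, 4}): φ is false.
  3 (successors {1, 2, 3, 5}): φ is true.
  4 (successors {2, 3, 4}): φ is false.
  5 (successors {0, 1, 3, 4}): φ is true.
For instance, at 1:
  At 1: \Diamond s is false, r is true, so \Diamond s \land r is false.
    At 1: \Diamond s requires s at some successor in {4}.
      At 4: s is false.
    So \Diamond s is false at 1.
Satisfying worlds: {0, 3, 5}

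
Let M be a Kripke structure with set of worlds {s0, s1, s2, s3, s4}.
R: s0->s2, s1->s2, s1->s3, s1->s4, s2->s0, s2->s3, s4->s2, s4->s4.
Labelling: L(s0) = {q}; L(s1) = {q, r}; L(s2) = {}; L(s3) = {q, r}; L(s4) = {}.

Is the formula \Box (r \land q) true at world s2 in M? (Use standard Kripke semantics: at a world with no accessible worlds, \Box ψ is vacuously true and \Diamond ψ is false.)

Recall that \Box ψ holds at a world iff ψ holds at every accessible world, and \Diamond ψ holds iff ψ holds at some accessible world.
At s2: \Box (r \land q) requires r \land q at every successor {s0, s3}.
  r \land q fails at s0, so \Box (r \land q) is false at s2.

No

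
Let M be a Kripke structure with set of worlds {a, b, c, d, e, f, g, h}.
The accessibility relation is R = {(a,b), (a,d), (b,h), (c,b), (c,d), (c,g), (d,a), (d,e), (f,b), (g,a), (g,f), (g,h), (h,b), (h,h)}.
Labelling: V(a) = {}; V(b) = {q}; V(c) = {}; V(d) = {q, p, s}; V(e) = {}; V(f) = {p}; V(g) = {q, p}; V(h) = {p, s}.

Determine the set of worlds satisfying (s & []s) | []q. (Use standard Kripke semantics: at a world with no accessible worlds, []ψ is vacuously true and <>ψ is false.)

a, c, e, f

Let φ = (s & []s) | []q. Evaluate φ at each world:
  a (successors {b, d}): φ is true.
  b (successors {h}): φ is false.
  c (successors {b, d, g}): φ is true.
  d (successors {a, e}): φ is false.
  e (successors ∅): φ is true.
  f (successors {b}): φ is true.
  g (successors {a, f, h}): φ is false.
  h (successors {b, h}): φ is false.
For instance, at h:
  At h: s & []s is false, []q is false, so (s & []s) | []q is false.
    At h: s is true, []s is false, so s & []s is false.
      At h: []s requires s at every successor {b, h}.
        s fails at b, so []s is false at h.
    At h: []q requires q at every successor {b, h}.
      q fails at h, so []q is false at h.
Satisfying worlds: {a, c, e, f}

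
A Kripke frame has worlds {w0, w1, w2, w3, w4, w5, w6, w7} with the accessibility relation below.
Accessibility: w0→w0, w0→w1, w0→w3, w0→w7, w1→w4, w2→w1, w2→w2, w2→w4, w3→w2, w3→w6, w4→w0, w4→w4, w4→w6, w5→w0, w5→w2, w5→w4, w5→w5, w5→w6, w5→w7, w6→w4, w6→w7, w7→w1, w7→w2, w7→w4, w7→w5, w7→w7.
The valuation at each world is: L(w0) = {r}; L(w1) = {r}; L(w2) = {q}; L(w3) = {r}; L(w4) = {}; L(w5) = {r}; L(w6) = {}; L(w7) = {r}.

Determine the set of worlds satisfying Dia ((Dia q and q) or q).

Recall that Dia ψ holds at a world iff ψ holds at some accessible world.
Let φ = Dia ((Dia q and q) or q). Evaluate φ at each world:
  w0 (successors {w0, w1, w3, w7}): φ is false.
  w1 (successors {w4}): φ is false.
  w2 (successors {w1, w2, w4}): φ is true.
  w3 (successors {w2, w6}): φ is true.
  w4 (successors {w0, w4, w6}): φ is false.
  w5 (successors {w0, w2, w4, w5, w6, w7}): φ is true.
  w6 (successors {w4, w7}): φ is false.
  w7 (successors {w1, w2, w4, w5, w7}): φ is true.
For instance, at w6:
  At w6: Dia ((Dia q and q) or q) requires (Dia q and q) or q at some successor in {w4, w7}.
    At w4: (Dia q and q) or q is false.
    At w7: (Dia q and q) or q is false.
  So Dia ((Dia q and q) or q) is false at w6.
Satisfying worlds: {w2, w3, w5, w7}

w2, w3, w5, w7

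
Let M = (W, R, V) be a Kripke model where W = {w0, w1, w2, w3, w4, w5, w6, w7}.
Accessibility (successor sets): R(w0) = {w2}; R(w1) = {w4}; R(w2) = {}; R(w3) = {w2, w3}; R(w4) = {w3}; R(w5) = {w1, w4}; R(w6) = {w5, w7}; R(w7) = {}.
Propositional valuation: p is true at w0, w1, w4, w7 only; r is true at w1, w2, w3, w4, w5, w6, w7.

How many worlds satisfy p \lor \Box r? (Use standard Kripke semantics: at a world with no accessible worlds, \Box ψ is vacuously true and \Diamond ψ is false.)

8

Let φ = p \lor \Box r. Evaluate φ at each world:
  w0 (successors {w2}): φ is true.
  w1 (successors {w4}): φ is true.
  w2 (successors ∅): φ is true.
  w3 (successors {w2, w3}): φ is true.
  w4 (successors {w3}): φ is true.
  w5 (successors {w1, w4}): φ is true.
  w6 (successors {w5, w7}): φ is true.
  w7 (successors ∅): φ is true.
For instance, at w0:
  At w0: p is true, \Box r is true, so p \lor \Box r is true.
    At w0: \Box r requires r at every successor {w2}.
      At w2: r is true.
    So \Box r is true at w0.
Satisfying worlds: {w0, w1, w2, w3, w4, w5, w6, w7}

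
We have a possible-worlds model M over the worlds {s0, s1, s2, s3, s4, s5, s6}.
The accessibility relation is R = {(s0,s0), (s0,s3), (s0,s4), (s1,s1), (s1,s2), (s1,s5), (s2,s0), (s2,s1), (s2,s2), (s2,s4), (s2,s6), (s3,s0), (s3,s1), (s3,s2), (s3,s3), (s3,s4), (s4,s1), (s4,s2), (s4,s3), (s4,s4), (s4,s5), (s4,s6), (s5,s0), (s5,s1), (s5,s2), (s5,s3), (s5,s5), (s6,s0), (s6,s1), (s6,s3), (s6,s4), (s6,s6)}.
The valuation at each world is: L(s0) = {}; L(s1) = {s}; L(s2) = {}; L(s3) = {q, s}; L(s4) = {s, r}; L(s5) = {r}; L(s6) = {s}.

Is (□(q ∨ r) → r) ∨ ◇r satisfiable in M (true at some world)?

Yes

Let φ = (□(q ∨ r) → r) ∨ ◇r. Evaluate φ at each world:
  s0 (successors {s0, s3, s4}): φ is true.
  s1 (successors {s1, s2, s5}): φ is true.
  s2 (successors {s0, s1, s2, s4, s6}): φ is true.
  s3 (successors {s0, s1, s2, s3, s4}): φ is true.
  s4 (successors {s1, s2, s3, s4, s5, s6}): φ is true.
  s5 (successors {s0, s1, s2, s3, s5}): φ is true.
  s6 (successors {s0, s1, s3, s4, s6}): φ is true.
Detail at s0 (witness):
  At s0: □(q ∨ r) → r is true, ◇r is true, so (□(q ∨ r) → r) ∨ ◇r is true.
    At s0: □(q ∨ r) is false, r is false, so □(q ∨ r) → r is true.
      At s0: □(q ∨ r) requires q ∨ r at every successor {s0, s3, s4}.
        q ∨ r fails at s0, so □(q ∨ r) is false at s0.
    At s0: ◇r requires r at some successor in {s0, s3, s4}.
      r holds at s4, so ◇r is true at s0.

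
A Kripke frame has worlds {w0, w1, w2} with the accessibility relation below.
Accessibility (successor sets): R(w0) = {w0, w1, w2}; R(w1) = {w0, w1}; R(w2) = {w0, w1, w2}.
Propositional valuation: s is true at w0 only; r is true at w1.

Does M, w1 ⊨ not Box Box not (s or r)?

Yes

At w1: Box Box not (s or r) is false, so not Box Box not (s or r) is true.
  At w1: Box Box not (s or r) requires Box not (s or r) at every successor {w0, w1}.
    Box not (s or r) fails at w0, so Box Box not (s or r) is false at w1.
      At w0: Box not (s or r) requires not (s or r) at every successor {w0, w1, w2}.
        not (s or r) fails at w0, so Box not (s or r) is false at w0.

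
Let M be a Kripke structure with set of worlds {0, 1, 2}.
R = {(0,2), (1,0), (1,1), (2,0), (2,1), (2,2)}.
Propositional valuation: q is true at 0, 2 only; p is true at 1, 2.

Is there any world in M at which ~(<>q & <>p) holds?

Recall that <>ψ holds at a world iff ψ holds at some accessible world.
Let φ = ~(<>q & <>p). Evaluate φ at each world:
  0 (successors {2}): φ is false.
  1 (successors {0, 1}): φ is false.
  2 (successors {0, 1, 2}): φ is false.
For instance, at 2:
  At 2: <>q & <>p is true, so ~(<>q & <>p) is false.
    At 2: <>q is true, <>p is true, so <>q & <>p is true.
      At 2: <>q requires q at some successor in {0, 1, 2}.
        q holds at 0, so <>q is true at 2.
      At 2: <>p requires p at some successor in {0, 1, 2}.
        p holds at 1, so <>p is true at 2.

No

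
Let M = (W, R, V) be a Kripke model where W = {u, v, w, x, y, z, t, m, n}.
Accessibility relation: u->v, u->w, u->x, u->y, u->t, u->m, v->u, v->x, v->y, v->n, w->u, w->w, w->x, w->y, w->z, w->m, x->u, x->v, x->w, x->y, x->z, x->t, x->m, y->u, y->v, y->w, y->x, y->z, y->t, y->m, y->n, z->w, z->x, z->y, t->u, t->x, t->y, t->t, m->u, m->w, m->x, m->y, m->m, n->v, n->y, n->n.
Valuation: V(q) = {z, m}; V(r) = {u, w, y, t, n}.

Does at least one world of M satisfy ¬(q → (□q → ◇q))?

No

Let φ = ¬(q → (□q → ◇q)). Evaluate φ at each world:
  u (successors {v, w, x, y, t, m}): φ is false.
  v (successors {u, x, y, n}): φ is false.
  w (successors {u, w, x, y, z, m}): φ is false.
  x (successors {u, v, w, y, z, t, m}): φ is false.
  y (successors {u, v, w, x, z, t, m, n}): φ is false.
  z (successors {w, x, y}): φ is false.
  t (successors {u, x, y, t}): φ is false.
  m (successors {u, w, x, y, m}): φ is false.
  n (successors {v, y, n}): φ is false.
For instance, at w:
  At w: q → (□q → ◇q) is true, so ¬(q → (□q → ◇q)) is false.
    At w: q is false, □q → ◇q is true, so q → (□q → ◇q) is true.
      At w: □q is false, ◇q is true, so □q → ◇q is true.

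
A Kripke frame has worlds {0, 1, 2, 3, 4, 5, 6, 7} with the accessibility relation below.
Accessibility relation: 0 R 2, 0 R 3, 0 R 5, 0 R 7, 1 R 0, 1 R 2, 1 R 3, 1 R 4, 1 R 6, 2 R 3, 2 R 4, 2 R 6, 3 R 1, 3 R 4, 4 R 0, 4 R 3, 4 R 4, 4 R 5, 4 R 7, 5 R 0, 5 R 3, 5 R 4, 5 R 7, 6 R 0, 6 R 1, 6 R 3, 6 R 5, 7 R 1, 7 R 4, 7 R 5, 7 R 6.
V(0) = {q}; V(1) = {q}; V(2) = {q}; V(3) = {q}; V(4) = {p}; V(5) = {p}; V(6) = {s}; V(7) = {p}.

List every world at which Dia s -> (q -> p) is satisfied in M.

0, 3, 4, 5, 6, 7

Let φ = Dia s -> (q -> p). Evaluate φ at each world:
  0 (successors {2, 3, 5, 7}): φ is true.
  1 (successors {0, 2, 3, 4, 6}): φ is false.
  2 (successors {3, 4, 6}): φ is false.
  3 (successors {1, 4}): φ is true.
  4 (successors {0, 3, 4, 5, 7}): φ is true.
  5 (successors {0, 3, 4, 7}): φ is true.
  6 (successors {0, 1, 3, 5}): φ is true.
  7 (successors {1, 4, 5, 6}): φ is true.
For instance, at 1:
  At 1: Dia s is true, q -> p is false, so Dia s -> (q -> p) is false.
    At 1: Dia s requires s at some successor in {0, 2, 3, 4, 6}.
      s holds at 6, so Dia s is true at 1.
Satisfying worlds: {0, 3, 4, 5, 6, 7}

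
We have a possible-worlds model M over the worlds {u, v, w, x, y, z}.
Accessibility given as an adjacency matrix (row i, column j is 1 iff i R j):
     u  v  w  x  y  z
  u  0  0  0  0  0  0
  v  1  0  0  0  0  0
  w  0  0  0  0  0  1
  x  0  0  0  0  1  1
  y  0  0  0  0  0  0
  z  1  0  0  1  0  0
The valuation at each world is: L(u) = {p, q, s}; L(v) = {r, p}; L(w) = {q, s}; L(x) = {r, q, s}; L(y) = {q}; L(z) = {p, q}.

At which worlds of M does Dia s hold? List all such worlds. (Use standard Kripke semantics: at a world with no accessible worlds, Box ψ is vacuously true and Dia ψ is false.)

v, z

Let φ = Dia s. Evaluate φ at each world:
  u (successors ∅): φ is false.
  v (successors {u}): φ is true.
  w (successors {z}): φ is false.
  x (successors {y, z}): φ is false.
  y (successors ∅): φ is false.
  z (successors {u, x}): φ is true.
For instance, at z:
  At z: Dia s requires s at some successor in {u, x}.
    s holds at u, so Dia s is true at z.
Satisfying worlds: {v, z}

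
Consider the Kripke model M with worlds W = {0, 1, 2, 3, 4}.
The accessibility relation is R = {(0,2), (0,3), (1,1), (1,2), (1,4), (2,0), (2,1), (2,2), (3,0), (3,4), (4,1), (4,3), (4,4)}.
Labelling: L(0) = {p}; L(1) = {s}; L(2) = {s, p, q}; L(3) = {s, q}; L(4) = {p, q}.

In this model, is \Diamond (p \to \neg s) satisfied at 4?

Yes

Recall that \Diamond ψ holds at a world iff ψ holds at some accessible world.
At 4: \Diamond (p \to \neg s) requires p \to \neg s at some successor in {1, 3, 4}.
  p \to \neg s holds at 1, so \Diamond (p \to \neg s) is true at 4.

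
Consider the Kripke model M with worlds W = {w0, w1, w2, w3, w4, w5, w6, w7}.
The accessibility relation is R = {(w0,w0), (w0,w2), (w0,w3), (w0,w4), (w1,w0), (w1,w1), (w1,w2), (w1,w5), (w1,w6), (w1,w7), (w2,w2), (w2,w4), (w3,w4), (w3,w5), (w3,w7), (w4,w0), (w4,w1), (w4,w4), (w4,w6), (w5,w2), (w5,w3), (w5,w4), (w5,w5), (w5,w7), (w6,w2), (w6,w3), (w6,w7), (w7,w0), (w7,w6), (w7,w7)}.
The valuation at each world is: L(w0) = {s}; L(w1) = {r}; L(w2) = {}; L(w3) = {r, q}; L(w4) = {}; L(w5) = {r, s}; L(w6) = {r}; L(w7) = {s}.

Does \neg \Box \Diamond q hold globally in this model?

Yes

Recall that \Box ψ holds at a world iff ψ holds at every accessible world, and \Diamond ψ holds iff ψ holds at some accessible world.
Let φ = \neg \Box \Diamond q. Evaluate φ at each world:
  w0 (successors {w0, w2, w3, w4}): φ is true.
  w1 (successors {w0, w1, w2, w5, w6, w7}): φ is true.
  w2 (successors {w2, w4}): φ is true.
  w3 (successors {w4, w5, w7}): φ is true.
  w4 (successors {w0, w1, w4, w6}): φ is true.
  w5 (successors {w2, w3, w4, w5, w7}): φ is true.
  w6 (successors {w2, w3, w7}): φ is true.
  w7 (successors {w0, w6, w7}): φ is true.
For instance, at w7:
  At w7: \Box \Diamond q is false, so \neg \Box \Diamond q is true.
    At w7: \Box \Diamond q requires \Diamond q at every successor {w0, w6, w7}.
      \Diamond q fails at w7, so \Box \Diamond q is false at w7.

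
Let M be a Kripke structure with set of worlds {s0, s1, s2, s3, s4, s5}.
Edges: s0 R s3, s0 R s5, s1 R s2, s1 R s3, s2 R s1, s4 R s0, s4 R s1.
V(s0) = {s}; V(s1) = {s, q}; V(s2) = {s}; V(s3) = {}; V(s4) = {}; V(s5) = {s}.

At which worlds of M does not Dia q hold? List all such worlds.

s0, s1, s3, s5

Let φ = not Dia q. Evaluate φ at each world:
  s0 (successors {s3, s5}): φ is true.
  s1 (successors {s2, s3}): φ is true.
  s2 (successors {s1}): φ is false.
  s3 (successors ∅): φ is true.
  s4 (successors {s0, s1}): φ is false.
  s5 (successors ∅): φ is true.
For instance, at s0:
  At s0: Dia q is false, so not Dia q is true.
    At s0: Dia q requires q at some successor in {s3, s5}.
      At s3: q is false.
      At s5: q is false.
    So Dia q is false at s0.
Satisfying worlds: {s0, s1, s3, s5}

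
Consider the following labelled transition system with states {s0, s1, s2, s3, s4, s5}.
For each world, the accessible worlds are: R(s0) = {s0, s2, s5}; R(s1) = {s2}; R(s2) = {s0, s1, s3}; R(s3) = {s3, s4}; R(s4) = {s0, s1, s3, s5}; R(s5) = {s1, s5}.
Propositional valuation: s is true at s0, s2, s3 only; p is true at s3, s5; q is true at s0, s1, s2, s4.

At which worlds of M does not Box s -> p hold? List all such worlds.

Recall that Box ψ holds at a world iff ψ holds at every accessible world, and Dia ψ holds iff ψ holds at some accessible world.
Let φ = not Box s -> p. Evaluate φ at each world:
  s0 (successors {s0, s2, s5}): φ is false.
  s1 (successors {s2}): φ is true.
  s2 (successors {s0, s1, s3}): φ is false.
  s3 (successors {s3, s4}): φ is true.
  s4 (successors {s0, s1, s3, s5}): φ is false.
  s5 (successors {s1, s5}): φ is true.
For instance, at s4:
  At s4: not Box s is true, p is false, so not Box s -> p is false.
    At s4: Box s is false, so not Box s is true.
      At s4: Box s requires s at every successor {s0, s1, s3, s5}.
        s fails at s1, so Box s is false at s4.
Satisfying worlds: {s1, s3, s5}

s1, s3, s5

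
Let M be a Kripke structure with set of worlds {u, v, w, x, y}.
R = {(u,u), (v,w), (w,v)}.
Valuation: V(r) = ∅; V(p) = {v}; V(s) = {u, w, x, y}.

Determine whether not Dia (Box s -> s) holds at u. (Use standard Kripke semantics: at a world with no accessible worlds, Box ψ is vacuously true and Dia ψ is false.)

At u: Dia (Box s -> s) is true, so not Dia (Box s -> s) is false.
  At u: Dia (Box s -> s) requires Box s -> s at some successor in {u}.
    Box s -> s holds at u, so Dia (Box s -> s) is true at u.
      At u: Box s is true, s is true, so Box s -> s is true.

No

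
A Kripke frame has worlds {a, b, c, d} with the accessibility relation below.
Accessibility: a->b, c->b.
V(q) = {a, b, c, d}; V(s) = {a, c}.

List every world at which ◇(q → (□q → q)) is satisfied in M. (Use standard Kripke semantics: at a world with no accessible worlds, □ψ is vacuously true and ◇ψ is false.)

a, c

Let φ = ◇(q → (□q → q)). Evaluate φ at each world:
  a (successors {b}): φ is true.
  b (successors ∅): φ is false.
  c (successors {b}): φ is true.
  d (successors ∅): φ is false.
For instance, at c:
  At c: ◇(q → (□q → q)) requires q → (□q → q) at some successor in {b}.
    q → (□q → q) holds at b, so ◇(q → (□q → q)) is true at c.
      At b: q is true, □q → q is true, so q → (□q → q) is true.
Satisfying worlds: {a, c}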